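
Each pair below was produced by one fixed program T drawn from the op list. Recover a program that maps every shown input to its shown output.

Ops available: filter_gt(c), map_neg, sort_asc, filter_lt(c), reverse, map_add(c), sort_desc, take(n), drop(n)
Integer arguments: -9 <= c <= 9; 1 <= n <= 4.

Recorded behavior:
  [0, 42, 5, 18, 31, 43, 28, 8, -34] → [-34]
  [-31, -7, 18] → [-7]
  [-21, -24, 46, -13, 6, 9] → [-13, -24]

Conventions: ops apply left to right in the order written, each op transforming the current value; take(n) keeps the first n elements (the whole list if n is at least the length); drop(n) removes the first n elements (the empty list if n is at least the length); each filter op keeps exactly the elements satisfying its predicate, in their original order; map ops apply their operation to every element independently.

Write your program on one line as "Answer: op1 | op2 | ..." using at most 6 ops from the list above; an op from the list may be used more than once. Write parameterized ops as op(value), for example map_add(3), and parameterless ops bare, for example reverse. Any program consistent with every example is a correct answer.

filter_lt(1) | map_neg | drop(1) | reverse | map_neg

Check, running the answer program on each example:
  [0, 42, 5, 18, 31, 43, 28, 8, -34] -> [0, -34] -> [0, 34] -> [34] -> [34] -> [-34]
  [-31, -7, 18] -> [-31, -7] -> [31, 7] -> [7] -> [7] -> [-7]
  [-21, -24, 46, -13, 6, 9] -> [-21, -24, -13] -> [21, 24, 13] -> [24, 13] -> [13, 24] -> [-13, -24]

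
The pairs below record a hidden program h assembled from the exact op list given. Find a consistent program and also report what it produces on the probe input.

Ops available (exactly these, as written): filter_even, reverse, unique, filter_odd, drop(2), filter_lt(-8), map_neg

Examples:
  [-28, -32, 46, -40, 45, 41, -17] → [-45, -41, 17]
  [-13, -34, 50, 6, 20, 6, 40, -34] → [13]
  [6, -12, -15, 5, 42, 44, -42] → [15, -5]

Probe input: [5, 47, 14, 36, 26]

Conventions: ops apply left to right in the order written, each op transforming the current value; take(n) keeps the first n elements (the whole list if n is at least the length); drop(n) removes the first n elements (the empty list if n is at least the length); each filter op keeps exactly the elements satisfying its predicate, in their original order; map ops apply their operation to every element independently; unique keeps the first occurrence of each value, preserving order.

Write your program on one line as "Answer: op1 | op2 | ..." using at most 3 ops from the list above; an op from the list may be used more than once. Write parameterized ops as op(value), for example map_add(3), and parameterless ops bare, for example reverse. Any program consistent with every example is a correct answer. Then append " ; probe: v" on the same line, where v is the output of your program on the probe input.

unique | map_neg | filter_odd ; probe: [-5, -47]

Check, running the answer program on each example:
  [-28, -32, 46, -40, 45, 41, -17] -> [-28, -32, 46, -40, 45, 41, -17] -> [28, 32, -46, 40, -45, -41, 17] -> [-45, -41, 17]
  [-13, -34, 50, 6, 20, 6, 40, -34] -> [-13, -34, 50, 6, 20, 40] -> [13, 34, -50, -6, -20, -40] -> [13]
  [6, -12, -15, 5, 42, 44, -42] -> [6, -12, -15, 5, 42, 44, -42] -> [-6, 12, 15, -5, -42, -44, 42] -> [15, -5]
  probe: [5, 47, 14, 36, 26] -> [5, 47, 14, 36, 26] -> [-5, -47, -14, -36, -26] -> [-5, -47]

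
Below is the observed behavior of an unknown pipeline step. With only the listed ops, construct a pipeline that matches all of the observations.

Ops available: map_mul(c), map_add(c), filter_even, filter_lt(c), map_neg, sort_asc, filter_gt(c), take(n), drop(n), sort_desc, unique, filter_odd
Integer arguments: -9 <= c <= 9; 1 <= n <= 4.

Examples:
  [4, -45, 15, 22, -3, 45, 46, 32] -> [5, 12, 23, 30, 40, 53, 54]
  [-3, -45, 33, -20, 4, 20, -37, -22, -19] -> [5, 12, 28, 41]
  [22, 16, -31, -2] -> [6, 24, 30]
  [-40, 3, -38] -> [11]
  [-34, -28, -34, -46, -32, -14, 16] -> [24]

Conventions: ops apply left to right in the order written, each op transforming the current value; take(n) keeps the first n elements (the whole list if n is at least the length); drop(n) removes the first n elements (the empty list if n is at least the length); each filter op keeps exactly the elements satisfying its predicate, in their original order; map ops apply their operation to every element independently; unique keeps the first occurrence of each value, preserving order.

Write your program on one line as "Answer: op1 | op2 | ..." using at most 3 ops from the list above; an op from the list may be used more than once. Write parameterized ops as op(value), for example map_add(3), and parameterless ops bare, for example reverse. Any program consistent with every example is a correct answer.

filter_gt(-7) | sort_asc | map_add(8)

Check, running the answer program on each example:
  [4, -45, 15, 22, -3, 45, 46, 32] -> [4, 15, 22, -3, 45, 46, 32] -> [-3, 4, 15, 22, 32, 45, 46] -> [5, 12, 23, 30, 40, 53, 54]
  [-3, -45, 33, -20, 4, 20, -37, -22, -19] -> [-3, 33, 4, 20] -> [-3, 4, 20, 33] -> [5, 12, 28, 41]
  [22, 16, -31, -2] -> [22, 16, -2] -> [-2, 16, 22] -> [6, 24, 30]
  [-40, 3, -38] -> [3] -> [3] -> [11]
  [-34, -28, -34, -46, -32, -14, 16] -> [16] -> [16] -> [24]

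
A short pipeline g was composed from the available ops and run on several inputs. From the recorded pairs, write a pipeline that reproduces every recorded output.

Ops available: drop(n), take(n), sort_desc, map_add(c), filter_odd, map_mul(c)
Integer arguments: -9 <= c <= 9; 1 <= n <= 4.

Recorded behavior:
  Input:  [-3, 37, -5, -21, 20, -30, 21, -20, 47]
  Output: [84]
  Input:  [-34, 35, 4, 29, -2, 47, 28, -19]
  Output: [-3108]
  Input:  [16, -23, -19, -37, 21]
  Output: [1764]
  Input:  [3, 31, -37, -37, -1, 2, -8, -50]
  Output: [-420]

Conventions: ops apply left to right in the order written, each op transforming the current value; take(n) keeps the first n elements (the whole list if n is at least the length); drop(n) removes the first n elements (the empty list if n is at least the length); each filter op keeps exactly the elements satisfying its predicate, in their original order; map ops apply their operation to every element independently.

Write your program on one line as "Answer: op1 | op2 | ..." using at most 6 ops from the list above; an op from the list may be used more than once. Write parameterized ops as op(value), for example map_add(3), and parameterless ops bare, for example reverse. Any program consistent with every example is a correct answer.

filter_odd | map_mul(4) | map_add(8) | map_mul(-7) | take(1) | map_mul(3)

Check, running the answer program on each example:
  [-3, 37, -5, -21, 20, -30, 21, -20, 47] -> [-3, 37, -5, -21, 21, 47] -> [-12, 148, -20, -84, 84, 188] -> [-4, 156, -12, -76, 92, 196] -> [28, -1092, 84, 532, -644, -1372] -> [28] -> [84]
  [-34, 35, 4, 29, -2, 47, 28, -19] -> [35, 29, 47, -19] -> [140, 116, 188, -76] -> [148, 124, 196, -68] -> [-1036, -868, -1372, 476] -> [-1036] -> [-3108]
  [16, -23, -19, -37, 21] -> [-23, -19, -37, 21] -> [-92, -76, -148, 84] -> [-84, -68, -140, 92] -> [588, 476, 980, -644] -> [588] -> [1764]
  [3, 31, -37, -37, -1, 2, -8, -50] -> [3, 31, -37, -37, -1] -> [12, 124, -148, -148, -4] -> [20, 132, -140, -140, 4] -> [-140, -924, 980, 980, -28] -> [-140] -> [-420]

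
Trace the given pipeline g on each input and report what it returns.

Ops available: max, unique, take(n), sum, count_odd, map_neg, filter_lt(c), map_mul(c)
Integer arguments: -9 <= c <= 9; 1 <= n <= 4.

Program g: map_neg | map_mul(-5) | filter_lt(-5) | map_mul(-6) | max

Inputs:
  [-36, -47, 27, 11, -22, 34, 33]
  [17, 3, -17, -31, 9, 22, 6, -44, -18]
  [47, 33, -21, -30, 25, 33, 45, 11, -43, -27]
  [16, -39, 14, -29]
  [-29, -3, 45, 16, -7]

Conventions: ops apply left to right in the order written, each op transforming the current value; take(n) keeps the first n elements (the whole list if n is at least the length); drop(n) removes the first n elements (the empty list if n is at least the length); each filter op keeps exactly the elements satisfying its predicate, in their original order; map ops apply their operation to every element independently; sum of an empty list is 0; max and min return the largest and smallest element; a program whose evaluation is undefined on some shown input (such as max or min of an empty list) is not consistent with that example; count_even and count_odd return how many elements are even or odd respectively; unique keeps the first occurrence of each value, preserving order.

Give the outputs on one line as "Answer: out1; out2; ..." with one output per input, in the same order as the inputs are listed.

Execution, op by op:
  [-36, -47, 27, 11, -22, 34, 33] -> [36, 47, -27, -11, 22, -34, -33] -> [-180, -235, 135, 55, -110, 170, 165] -> [-180, -235, -110] -> [1080, 1410, 660] -> 1410
  [17, 3, -17, -31, 9, 22, 6, -44, -18] -> [-17, -3, 17, 31, -9, -22, -6, 44, 18] -> [85, 15, -85, -155, 45, 110, 30, -220, -90] -> [-85, -155, -220, -90] -> [510, 930, 1320, 540] -> 1320
  [47, 33, -21, -30, 25, 33, 45, 11, -43, -27] -> [-47, -33, 21, 30, -25, -33, -45, -11, 43, 27] -> [235, 165, -105, -150, 125, 165, 225, 55, -215, -135] -> [-105, -150, -215, -135] -> [630, 900, 1290, 810] -> 1290
  [16, -39, 14, -29] -> [-16, 39, -14, 29] -> [80, -195, 70, -145] -> [-195, -145] -> [1170, 870] -> 1170
  [-29, -3, 45, 16, -7] -> [29, 3, -45, -16, 7] -> [-145, -15, 225, 80, -35] -> [-145, -15, -35] -> [870, 90, 210] -> 870

1410; 1320; 1290; 1170; 870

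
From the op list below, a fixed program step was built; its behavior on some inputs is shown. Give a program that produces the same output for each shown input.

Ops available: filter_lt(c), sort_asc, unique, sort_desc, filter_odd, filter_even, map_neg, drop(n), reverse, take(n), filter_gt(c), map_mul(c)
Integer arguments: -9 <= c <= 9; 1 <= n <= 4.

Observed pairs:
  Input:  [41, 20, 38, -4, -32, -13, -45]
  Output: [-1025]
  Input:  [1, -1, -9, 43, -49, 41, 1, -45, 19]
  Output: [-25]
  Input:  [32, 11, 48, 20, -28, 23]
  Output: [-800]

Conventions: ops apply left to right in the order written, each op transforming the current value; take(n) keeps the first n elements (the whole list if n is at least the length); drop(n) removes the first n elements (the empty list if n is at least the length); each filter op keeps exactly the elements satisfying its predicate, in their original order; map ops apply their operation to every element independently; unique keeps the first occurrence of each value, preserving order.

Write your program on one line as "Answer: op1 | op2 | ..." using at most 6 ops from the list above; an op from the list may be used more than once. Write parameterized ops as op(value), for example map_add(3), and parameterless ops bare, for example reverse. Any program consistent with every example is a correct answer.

take(2) | sort_asc | drop(1) | map_neg | map_mul(-5) | map_mul(-5)

Check, running the answer program on each example:
  [41, 20, 38, -4, -32, -13, -45] -> [41, 20] -> [20, 41] -> [41] -> [-41] -> [205] -> [-1025]
  [1, -1, -9, 43, -49, 41, 1, -45, 19] -> [1, -1] -> [-1, 1] -> [1] -> [-1] -> [5] -> [-25]
  [32, 11, 48, 20, -28, 23] -> [32, 11] -> [11, 32] -> [32] -> [-32] -> [160] -> [-800]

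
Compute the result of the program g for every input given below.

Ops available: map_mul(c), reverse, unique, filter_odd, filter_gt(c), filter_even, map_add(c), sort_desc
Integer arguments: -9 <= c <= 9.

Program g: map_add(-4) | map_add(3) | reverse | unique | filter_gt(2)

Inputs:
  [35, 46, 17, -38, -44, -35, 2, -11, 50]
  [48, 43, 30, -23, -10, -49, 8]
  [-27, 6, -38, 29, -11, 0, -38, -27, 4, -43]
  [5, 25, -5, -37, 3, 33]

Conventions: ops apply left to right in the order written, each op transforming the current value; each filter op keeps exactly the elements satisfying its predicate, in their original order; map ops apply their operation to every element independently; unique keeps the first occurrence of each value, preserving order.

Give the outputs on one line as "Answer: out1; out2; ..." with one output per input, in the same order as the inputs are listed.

Execution, op by op:
  [35, 46, 17, -38, -44, -35, 2, -11, 50] -> [31, 42, 13, -42, -48, -39, -2, -15, 46] -> [34, 45, 16, -39, -45, -36, 1, -12, 49] -> [49, -12, 1, -36, -45, -39, 16, 45, 34] -> [49, -12, 1, -36, -45, -39, 16, 45, 34] -> [49, 16, 45, 34]
  [48, 43, 30, -23, -10, -49, 8] -> [44, 39, 26, -27, -14, -53, 4] -> [47, 42, 29, -24, -11, -50, 7] -> [7, -50, -11, -24, 29, 42, 47] -> [7, -50, -11, -24, 29, 42, 47] -> [7, 29, 42, 47]
  [-27, 6, -38, 29, -11, 0, -38, -27, 4, -43] -> [-31, 2, -42, 25, -15, -4, -42, -31, 0, -47] -> [-28, 5, -39, 28, -12, -1, -39, -28, 3, -44] -> [-44, 3, -28, -39, -1, -12, 28, -39, 5, -28] -> [-44, 3, -28, -39, -1, -12, 28, 5] -> [3, 28, 5]
  [5, 25, -5, -37, 3, 33] -> [1, 21, -9, -41, -1, 29] -> [4, 24, -6, -38, 2, 32] -> [32, 2, -38, -6, 24, 4] -> [32, 2, -38, -6, 24, 4] -> [32, 24, 4]

[49, 16, 45, 34]; [7, 29, 42, 47]; [3, 28, 5]; [32, 24, 4]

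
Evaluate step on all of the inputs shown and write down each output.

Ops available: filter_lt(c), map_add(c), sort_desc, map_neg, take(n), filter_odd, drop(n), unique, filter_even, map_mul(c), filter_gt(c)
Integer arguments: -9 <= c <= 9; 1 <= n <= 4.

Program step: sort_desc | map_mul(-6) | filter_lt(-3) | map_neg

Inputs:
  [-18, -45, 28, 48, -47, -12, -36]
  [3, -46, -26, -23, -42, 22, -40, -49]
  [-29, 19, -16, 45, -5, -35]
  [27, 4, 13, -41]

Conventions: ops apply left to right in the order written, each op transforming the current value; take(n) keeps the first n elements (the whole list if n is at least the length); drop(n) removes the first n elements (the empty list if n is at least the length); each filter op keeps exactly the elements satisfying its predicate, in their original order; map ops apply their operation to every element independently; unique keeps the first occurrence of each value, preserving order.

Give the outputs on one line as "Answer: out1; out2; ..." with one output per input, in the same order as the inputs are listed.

Execution, op by op:
  [-18, -45, 28, 48, -47, -12, -36] -> [48, 28, -12, -18, -36, -45, -47] -> [-288, -168, 72, 108, 216, 270, 282] -> [-288, -168] -> [288, 168]
  [3, -46, -26, -23, -42, 22, -40, -49] -> [22, 3, -23, -26, -40, -42, -46, -49] -> [-132, -18, 138, 156, 240, 252, 276, 294] -> [-132, -18] -> [132, 18]
  [-29, 19, -16, 45, -5, -35] -> [45, 19, -5, -16, -29, -35] -> [-270, -114, 30, 96, 174, 210] -> [-270, -114] -> [270, 114]
  [27, 4, 13, -41] -> [27, 13, 4, -41] -> [-162, -78, -24, 246] -> [-162, -78, -24] -> [162, 78, 24]

[288, 168]; [132, 18]; [270, 114]; [162, 78, 24]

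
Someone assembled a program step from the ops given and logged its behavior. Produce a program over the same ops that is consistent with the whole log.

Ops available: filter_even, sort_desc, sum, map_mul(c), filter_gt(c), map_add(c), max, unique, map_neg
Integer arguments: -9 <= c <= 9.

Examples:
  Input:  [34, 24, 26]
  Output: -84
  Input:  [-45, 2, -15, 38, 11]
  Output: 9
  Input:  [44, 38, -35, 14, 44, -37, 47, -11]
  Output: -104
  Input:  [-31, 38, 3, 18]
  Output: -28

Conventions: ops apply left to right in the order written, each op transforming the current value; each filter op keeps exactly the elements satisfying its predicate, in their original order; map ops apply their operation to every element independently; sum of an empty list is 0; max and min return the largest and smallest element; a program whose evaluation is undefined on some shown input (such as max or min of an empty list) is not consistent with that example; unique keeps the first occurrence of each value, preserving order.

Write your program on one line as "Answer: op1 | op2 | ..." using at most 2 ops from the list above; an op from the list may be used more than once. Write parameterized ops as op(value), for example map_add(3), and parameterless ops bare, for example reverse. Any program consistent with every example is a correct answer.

map_neg | sum

Check, running the answer program on each example:
  [34, 24, 26] -> [-34, -24, -26] -> -84
  [-45, 2, -15, 38, 11] -> [45, -2, 15, -38, -11] -> 9
  [44, 38, -35, 14, 44, -37, 47, -11] -> [-44, -38, 35, -14, -44, 37, -47, 11] -> -104
  [-31, 38, 3, 18] -> [31, -38, -3, -18] -> -28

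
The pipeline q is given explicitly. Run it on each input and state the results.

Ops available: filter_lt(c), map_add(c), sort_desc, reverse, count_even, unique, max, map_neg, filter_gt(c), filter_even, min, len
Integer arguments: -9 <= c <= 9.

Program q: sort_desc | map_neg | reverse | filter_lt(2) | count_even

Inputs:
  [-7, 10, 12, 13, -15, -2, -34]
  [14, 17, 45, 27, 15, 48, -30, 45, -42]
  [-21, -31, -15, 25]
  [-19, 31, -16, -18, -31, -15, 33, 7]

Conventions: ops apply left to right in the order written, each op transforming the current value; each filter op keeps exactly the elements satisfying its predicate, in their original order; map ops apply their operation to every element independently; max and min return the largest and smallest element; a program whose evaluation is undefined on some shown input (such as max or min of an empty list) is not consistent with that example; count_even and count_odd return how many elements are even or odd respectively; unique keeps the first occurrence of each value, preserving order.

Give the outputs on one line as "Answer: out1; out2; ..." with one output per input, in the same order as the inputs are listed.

2; 2; 0; 0

Execution, op by op:
  [-7, 10, 12, 13, -15, -2, -34] -> [13, 12, 10, -2, -7, -15, -34] -> [-13, -12, -10, 2, 7, 15, 34] -> [34, 15, 7, 2, -10, -12, -13] -> [-10, -12, -13] -> 2
  [14, 17, 45, 27, 15, 48, -30, 45, -42] -> [48, 45, 45, 27, 17, 15, 14, -30, -42] -> [-48, -45, -45, -27, -17, -15, -14, 30, 42] -> [42, 30, -14, -15, -17, -27, -45, -45, -48] -> [-14, -15, -17, -27, -45, -45, -48] -> 2
  [-21, -31, -15, 25] -> [25, -15, -21, -31] -> [-25, 15, 21, 31] -> [31, 21, 15, -25] -> [-25] -> 0
  [-19, 31, -16, -18, -31, -15, 33, 7] -> [33, 31, 7, -15, -16, -18, -19, -31] -> [-33, -31, -7, 15, 16, 18, 19, 31] -> [31, 19, 18, 16, 15, -7, -31, -33] -> [-7, -31, -33] -> 0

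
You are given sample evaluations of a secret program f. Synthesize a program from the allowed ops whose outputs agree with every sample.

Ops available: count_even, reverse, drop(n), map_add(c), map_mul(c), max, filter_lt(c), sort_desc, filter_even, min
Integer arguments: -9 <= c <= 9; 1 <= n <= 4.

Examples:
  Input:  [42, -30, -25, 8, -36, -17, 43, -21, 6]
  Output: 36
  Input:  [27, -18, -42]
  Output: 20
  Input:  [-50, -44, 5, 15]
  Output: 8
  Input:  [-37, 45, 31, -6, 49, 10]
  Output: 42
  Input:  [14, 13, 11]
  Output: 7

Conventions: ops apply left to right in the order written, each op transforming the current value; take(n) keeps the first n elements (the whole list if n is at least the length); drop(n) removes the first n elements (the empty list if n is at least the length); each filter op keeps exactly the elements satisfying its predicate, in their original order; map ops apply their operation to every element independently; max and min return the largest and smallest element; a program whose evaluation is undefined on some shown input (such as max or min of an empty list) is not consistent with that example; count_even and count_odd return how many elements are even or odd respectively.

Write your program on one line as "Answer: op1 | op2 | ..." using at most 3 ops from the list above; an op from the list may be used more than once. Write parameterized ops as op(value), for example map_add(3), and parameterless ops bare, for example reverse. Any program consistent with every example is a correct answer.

map_add(-7) | max

Check, running the answer program on each example:
  [42, -30, -25, 8, -36, -17, 43, -21, 6] -> [35, -37, -32, 1, -43, -24, 36, -28, -1] -> 36
  [27, -18, -42] -> [20, -25, -49] -> 20
  [-50, -44, 5, 15] -> [-57, -51, -2, 8] -> 8
  [-37, 45, 31, -6, 49, 10] -> [-44, 38, 24, -13, 42, 3] -> 42
  [14, 13, 11] -> [7, 6, 4] -> 7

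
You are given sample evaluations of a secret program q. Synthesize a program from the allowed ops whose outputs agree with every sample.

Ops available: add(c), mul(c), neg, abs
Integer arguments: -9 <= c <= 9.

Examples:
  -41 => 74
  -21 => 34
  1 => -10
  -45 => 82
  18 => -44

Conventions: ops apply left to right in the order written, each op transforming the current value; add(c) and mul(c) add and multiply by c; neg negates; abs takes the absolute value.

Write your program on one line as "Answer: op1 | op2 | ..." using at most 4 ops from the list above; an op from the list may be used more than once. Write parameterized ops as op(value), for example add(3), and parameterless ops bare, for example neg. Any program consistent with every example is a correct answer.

add(4) | mul(2) | neg

Check, running the answer program on each example:
  -41 -> -37 -> -74 -> 74
  -21 -> -17 -> -34 -> 34
  1 -> 5 -> 10 -> -10
  -45 -> -41 -> -82 -> 82
  18 -> 22 -> 44 -> -44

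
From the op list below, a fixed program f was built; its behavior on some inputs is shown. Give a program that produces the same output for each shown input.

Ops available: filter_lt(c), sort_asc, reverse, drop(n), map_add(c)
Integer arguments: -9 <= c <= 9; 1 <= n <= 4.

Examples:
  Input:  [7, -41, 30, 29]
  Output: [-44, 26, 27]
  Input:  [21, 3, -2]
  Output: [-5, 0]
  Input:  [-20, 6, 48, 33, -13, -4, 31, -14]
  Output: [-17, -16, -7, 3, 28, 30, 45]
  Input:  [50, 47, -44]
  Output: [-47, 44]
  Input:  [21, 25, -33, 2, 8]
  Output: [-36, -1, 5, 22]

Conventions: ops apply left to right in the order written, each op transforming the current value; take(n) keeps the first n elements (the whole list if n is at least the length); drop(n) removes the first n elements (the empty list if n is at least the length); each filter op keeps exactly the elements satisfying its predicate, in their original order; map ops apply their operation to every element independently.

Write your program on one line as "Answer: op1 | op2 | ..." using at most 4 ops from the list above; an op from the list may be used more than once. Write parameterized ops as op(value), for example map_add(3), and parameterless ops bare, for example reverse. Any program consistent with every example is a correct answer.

drop(1) | reverse | sort_asc | map_add(-3)

Check, running the answer program on each example:
  [7, -41, 30, 29] -> [-41, 30, 29] -> [29, 30, -41] -> [-41, 29, 30] -> [-44, 26, 27]
  [21, 3, -2] -> [3, -2] -> [-2, 3] -> [-2, 3] -> [-5, 0]
  [-20, 6, 48, 33, -13, -4, 31, -14] -> [6, 48, 33, -13, -4, 31, -14] -> [-14, 31, -4, -13, 33, 48, 6] -> [-14, -13, -4, 6, 31, 33, 48] -> [-17, -16, -7, 3, 28, 30, 45]
  [50, 47, -44] -> [47, -44] -> [-44, 47] -> [-44, 47] -> [-47, 44]
  [21, 25, -33, 2, 8] -> [25, -33, 2, 8] -> [8, 2, -33, 25] -> [-33, 2, 8, 25] -> [-36, -1, 5, 22]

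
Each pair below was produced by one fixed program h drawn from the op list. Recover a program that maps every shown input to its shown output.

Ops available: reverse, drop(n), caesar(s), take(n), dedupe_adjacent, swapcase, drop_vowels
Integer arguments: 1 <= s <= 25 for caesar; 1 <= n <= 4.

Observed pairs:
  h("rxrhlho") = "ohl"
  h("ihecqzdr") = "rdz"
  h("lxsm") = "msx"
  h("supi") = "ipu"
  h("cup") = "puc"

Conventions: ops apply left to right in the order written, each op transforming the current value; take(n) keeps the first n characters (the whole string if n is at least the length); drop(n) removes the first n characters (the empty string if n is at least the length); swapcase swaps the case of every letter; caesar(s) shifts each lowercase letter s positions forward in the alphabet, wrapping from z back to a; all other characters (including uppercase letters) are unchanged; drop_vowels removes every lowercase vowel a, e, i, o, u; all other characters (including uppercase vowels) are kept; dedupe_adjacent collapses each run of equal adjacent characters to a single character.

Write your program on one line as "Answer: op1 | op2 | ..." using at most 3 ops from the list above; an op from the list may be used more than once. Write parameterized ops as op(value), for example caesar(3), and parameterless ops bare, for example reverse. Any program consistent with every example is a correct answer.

reverse | take(3)

Check, running the answer program on each example:
  "rxrhlho" -> "ohlhrxr" -> "ohl"
  "ihecqzdr" -> "rdzqcehi" -> "rdz"
  "lxsm" -> "msxl" -> "msx"
  "supi" -> "ipus" -> "ipu"
  "cup" -> "puc" -> "puc"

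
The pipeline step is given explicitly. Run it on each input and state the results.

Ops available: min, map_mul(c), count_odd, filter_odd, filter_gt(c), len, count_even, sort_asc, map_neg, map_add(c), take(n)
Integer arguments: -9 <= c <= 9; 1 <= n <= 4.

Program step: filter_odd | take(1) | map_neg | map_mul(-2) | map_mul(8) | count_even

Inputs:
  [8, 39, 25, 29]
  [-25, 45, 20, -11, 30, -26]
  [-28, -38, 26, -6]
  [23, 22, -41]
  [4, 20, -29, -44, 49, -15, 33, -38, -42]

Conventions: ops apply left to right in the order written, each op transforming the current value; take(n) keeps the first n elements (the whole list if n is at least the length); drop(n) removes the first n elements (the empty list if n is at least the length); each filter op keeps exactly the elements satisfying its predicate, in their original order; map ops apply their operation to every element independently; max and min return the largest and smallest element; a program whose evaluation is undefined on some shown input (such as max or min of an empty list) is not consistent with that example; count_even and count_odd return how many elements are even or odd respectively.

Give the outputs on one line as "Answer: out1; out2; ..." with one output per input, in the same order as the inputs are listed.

1; 1; 0; 1; 1

Execution, op by op:
  [8, 39, 25, 29] -> [39, 25, 29] -> [39] -> [-39] -> [78] -> [624] -> 1
  [-25, 45, 20, -11, 30, -26] -> [-25, 45, -11] -> [-25] -> [25] -> [-50] -> [-400] -> 1
  [-28, -38, 26, -6] -> [] -> [] -> [] -> [] -> [] -> 0
  [23, 22, -41] -> [23, -41] -> [23] -> [-23] -> [46] -> [368] -> 1
  [4, 20, -29, -44, 49, -15, 33, -38, -42] -> [-29, 49, -15, 33] -> [-29] -> [29] -> [-58] -> [-464] -> 1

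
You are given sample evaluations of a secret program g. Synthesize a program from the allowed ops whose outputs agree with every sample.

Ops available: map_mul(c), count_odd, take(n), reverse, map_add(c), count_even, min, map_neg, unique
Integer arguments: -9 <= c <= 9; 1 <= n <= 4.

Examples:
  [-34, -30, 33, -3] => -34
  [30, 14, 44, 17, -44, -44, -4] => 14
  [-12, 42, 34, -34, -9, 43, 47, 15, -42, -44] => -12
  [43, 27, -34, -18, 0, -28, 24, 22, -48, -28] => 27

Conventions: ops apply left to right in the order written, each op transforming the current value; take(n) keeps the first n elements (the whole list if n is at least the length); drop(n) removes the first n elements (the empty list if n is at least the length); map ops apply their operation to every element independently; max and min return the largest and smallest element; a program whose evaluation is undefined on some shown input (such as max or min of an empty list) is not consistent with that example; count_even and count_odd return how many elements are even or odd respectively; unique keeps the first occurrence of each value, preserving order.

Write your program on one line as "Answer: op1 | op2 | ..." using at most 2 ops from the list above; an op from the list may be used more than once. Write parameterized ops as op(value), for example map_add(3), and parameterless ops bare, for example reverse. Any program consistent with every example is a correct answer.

take(2) | min

Check, running the answer program on each example:
  [-34, -30, 33, -3] -> [-34, -30] -> -34
  [30, 14, 44, 17, -44, -44, -4] -> [30, 14] -> 14
  [-12, 42, 34, -34, -9, 43, 47, 15, -42, -44] -> [-12, 42] -> -12
  [43, 27, -34, -18, 0, -28, 24, 22, -48, -28] -> [43, 27] -> 27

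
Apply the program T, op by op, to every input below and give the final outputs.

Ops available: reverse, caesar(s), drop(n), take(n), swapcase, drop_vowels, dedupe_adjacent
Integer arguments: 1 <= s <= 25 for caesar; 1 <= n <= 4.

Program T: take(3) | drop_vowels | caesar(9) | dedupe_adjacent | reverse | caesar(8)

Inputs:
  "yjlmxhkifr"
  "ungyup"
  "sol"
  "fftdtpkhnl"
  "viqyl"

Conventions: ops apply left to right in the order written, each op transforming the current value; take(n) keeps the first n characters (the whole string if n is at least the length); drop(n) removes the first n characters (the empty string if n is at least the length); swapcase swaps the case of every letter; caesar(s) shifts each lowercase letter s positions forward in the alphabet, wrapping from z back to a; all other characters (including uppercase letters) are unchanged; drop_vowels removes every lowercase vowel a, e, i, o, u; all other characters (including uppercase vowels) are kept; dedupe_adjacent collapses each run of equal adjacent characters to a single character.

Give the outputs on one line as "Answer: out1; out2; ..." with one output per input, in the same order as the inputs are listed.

"cap"; "xe"; "cj"; "kw"; "hm"

Execution, op by op:
  "yjlmxhkifr" -> "yjl" -> "yjl" -> "hsu" -> "hsu" -> "ush" -> "cap"
  "ungyup" -> "ung" -> "ng" -> "wp" -> "wp" -> "pw" -> "xe"
  "sol" -> "sol" -> "sl" -> "bu" -> "bu" -> "ub" -> "cj"
  "fftdtpkhnl" -> "fft" -> "fft" -> "ooc" -> "oc" -> "co" -> "kw"
  "viqyl" -> "viq" -> "vq" -> "ez" -> "ez" -> "ze" -> "hm"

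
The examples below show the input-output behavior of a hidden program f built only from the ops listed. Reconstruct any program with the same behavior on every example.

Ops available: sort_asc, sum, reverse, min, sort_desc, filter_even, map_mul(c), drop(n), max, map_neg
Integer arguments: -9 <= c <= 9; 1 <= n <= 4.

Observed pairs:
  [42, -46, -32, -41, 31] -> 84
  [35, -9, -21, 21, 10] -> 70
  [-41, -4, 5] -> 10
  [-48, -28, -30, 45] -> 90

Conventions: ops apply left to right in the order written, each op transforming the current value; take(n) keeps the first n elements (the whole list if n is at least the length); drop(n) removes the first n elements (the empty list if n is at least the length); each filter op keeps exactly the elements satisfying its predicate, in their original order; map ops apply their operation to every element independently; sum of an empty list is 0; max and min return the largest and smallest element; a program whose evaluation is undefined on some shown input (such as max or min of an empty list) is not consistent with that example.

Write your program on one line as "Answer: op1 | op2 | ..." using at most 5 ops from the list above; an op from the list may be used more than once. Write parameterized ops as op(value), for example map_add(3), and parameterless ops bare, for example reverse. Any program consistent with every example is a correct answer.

map_mul(-2) | map_neg | sort_asc | max

Check, running the answer program on each example:
  [42, -46, -32, -41, 31] -> [-84, 92, 64, 82, -62] -> [84, -92, -64, -82, 62] -> [-92, -82, -64, 62, 84] -> 84
  [35, -9, -21, 21, 10] -> [-70, 18, 42, -42, -20] -> [70, -18, -42, 42, 20] -> [-42, -18, 20, 42, 70] -> 70
  [-41, -4, 5] -> [82, 8, -10] -> [-82, -8, 10] -> [-82, -8, 10] -> 10
  [-48, -28, -30, 45] -> [96, 56, 60, -90] -> [-96, -56, -60, 90] -> [-96, -60, -56, 90] -> 90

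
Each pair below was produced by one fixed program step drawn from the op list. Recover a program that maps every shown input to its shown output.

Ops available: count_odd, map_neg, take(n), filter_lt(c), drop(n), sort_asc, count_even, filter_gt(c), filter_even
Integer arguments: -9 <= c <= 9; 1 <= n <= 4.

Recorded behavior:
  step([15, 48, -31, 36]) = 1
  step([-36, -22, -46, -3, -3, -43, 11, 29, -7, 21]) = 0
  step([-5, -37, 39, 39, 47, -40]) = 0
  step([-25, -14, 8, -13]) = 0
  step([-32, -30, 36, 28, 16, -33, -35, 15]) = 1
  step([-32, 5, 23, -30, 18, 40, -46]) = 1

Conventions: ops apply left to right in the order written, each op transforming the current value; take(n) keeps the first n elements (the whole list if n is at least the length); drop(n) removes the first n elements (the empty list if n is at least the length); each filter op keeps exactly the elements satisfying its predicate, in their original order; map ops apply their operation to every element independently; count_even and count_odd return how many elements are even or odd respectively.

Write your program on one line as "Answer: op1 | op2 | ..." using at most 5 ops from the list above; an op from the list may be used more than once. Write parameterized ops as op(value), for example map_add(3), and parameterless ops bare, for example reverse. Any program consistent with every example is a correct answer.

filter_gt(9) | drop(1) | drop(1) | sort_asc | count_even

Check, running the answer program on each example:
  [15, 48, -31, 36] -> [15, 48, 36] -> [48, 36] -> [36] -> [36] -> 1
  [-36, -22, -46, -3, -3, -43, 11, 29, -7, 21] -> [11, 29, 21] -> [29, 21] -> [21] -> [21] -> 0
  [-5, -37, 39, 39, 47, -40] -> [39, 39, 47] -> [39, 47] -> [47] -> [47] -> 0
  [-25, -14, 8, -13] -> [] -> [] -> [] -> [] -> 0
  [-32, -30, 36, 28, 16, -33, -35, 15] -> [36, 28, 16, 15] -> [28, 16, 15] -> [16, 15] -> [15, 16] -> 1
  [-32, 5, 23, -30, 18, 40, -46] -> [23, 18, 40] -> [18, 40] -> [40] -> [40] -> 1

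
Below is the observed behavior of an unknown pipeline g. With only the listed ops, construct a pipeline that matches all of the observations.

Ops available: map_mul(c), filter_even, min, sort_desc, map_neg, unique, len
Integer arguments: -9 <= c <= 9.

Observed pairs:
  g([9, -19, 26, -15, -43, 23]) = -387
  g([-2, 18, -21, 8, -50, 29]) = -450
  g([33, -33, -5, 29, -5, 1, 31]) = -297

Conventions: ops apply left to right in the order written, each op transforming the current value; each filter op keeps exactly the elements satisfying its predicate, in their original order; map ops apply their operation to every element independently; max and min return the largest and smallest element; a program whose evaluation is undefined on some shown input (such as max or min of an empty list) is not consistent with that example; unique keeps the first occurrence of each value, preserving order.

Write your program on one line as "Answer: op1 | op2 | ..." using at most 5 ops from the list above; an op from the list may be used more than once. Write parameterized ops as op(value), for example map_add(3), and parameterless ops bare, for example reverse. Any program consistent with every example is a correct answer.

map_mul(-3) | map_mul(-3) | unique | min

Check, running the answer program on each example:
  [9, -19, 26, -15, -43, 23] -> [-27, 57, -78, 45, 129, -69] -> [81, -171, 234, -135, -387, 207] -> [81, -171, 234, -135, -387, 207] -> -387
  [-2, 18, -21, 8, -50, 29] -> [6, -54, 63, -24, 150, -87] -> [-18, 162, -189, 72, -450, 261] -> [-18, 162, -189, 72, -450, 261] -> -450
  [33, -33, -5, 29, -5, 1, 31] -> [-99, 99, 15, -87, 15, -3, -93] -> [297, -297, -45, 261, -45, 9, 279] -> [297, -297, -45, 261, 9, 279] -> -297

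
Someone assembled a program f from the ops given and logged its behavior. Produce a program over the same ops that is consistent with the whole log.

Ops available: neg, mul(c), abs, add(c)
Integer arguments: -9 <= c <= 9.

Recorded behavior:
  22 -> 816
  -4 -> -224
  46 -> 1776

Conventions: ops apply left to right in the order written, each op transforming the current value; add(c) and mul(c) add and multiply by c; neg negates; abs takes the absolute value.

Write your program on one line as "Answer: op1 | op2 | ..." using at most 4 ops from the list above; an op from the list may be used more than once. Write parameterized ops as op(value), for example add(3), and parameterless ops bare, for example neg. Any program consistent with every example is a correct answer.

mul(5) | add(-8) | mul(8)

Check, running the answer program on each example:
  22 -> 110 -> 102 -> 816
  -4 -> -20 -> -28 -> -224
  46 -> 230 -> 222 -> 1776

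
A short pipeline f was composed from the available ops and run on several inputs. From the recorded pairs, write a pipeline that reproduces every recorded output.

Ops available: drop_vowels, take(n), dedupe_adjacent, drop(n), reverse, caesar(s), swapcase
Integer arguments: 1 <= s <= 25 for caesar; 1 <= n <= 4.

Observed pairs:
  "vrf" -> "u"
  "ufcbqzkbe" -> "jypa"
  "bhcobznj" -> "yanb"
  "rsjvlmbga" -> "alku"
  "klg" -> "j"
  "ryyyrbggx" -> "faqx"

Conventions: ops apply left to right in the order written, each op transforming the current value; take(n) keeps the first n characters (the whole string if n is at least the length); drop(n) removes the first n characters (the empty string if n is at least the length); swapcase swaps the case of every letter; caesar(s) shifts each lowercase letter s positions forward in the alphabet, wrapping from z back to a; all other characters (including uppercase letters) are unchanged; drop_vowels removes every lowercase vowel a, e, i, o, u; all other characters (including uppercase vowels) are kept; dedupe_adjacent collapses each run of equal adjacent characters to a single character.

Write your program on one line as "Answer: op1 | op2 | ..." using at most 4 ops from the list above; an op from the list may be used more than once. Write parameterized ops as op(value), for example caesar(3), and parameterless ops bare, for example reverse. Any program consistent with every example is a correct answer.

caesar(25) | reverse | drop(2) | take(4)

Check, running the answer program on each example:
  "vrf" -> "uqe" -> "equ" -> "u" -> "u"
  "ufcbqzkbe" -> "tebapyjad" -> "dajypabet" -> "jypabet" -> "jypa"
  "bhcobznj" -> "agbnaymi" -> "imyanbga" -> "yanbga" -> "yanb"
  "rsjvlmbga" -> "qriuklafz" -> "zfalkuirq" -> "alkuirq" -> "alku"
  "klg" -> "jkf" -> "fkj" -> "j" -> "j"
  "ryyyrbggx" -> "qxxxqaffw" -> "wffaqxxxq" -> "faqxxxq" -> "faqx"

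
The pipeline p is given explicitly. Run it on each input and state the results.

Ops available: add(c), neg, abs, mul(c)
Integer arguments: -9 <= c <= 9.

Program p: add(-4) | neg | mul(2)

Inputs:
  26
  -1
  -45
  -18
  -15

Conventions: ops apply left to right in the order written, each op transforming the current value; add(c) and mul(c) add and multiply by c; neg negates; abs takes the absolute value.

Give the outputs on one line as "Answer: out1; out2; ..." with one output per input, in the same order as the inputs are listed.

Execution, op by op:
  26 -> 22 -> -22 -> -44
  -1 -> -5 -> 5 -> 10
  -45 -> -49 -> 49 -> 98
  -18 -> -22 -> 22 -> 44
  -15 -> -19 -> 19 -> 38

-44; 10; 98; 44; 38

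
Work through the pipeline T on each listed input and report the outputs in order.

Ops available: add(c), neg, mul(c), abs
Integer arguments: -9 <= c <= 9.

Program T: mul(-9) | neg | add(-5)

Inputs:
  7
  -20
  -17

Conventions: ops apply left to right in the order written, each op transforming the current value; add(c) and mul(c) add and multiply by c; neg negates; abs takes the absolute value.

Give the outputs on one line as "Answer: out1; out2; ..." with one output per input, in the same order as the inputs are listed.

58; -185; -158

Execution, op by op:
  7 -> -63 -> 63 -> 58
  -20 -> 180 -> -180 -> -185
  -17 -> 153 -> -153 -> -158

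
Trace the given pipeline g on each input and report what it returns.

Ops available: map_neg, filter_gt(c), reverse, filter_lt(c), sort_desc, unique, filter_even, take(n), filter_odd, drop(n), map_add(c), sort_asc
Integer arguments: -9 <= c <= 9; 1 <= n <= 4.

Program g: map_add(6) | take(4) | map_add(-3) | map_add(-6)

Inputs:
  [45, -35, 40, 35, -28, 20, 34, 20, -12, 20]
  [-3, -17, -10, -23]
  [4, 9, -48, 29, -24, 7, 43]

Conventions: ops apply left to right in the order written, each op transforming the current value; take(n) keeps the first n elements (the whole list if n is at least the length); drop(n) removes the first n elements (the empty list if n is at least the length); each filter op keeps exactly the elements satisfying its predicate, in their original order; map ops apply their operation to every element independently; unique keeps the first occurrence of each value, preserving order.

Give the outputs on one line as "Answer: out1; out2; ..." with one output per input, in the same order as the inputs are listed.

[42, -38, 37, 32]; [-6, -20, -13, -26]; [1, 6, -51, 26]

Execution, op by op:
  [45, -35, 40, 35, -28, 20, 34, 20, -12, 20] -> [51, -29, 46, 41, -22, 26, 40, 26, -6, 26] -> [51, -29, 46, 41] -> [48, -32, 43, 38] -> [42, -38, 37, 32]
  [-3, -17, -10, -23] -> [3, -11, -4, -17] -> [3, -11, -4, -17] -> [0, -14, -7, -20] -> [-6, -20, -13, -26]
  [4, 9, -48, 29, -24, 7, 43] -> [10, 15, -42, 35, -18, 13, 49] -> [10, 15, -42, 35] -> [7, 12, -45, 32] -> [1, 6, -51, 26]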